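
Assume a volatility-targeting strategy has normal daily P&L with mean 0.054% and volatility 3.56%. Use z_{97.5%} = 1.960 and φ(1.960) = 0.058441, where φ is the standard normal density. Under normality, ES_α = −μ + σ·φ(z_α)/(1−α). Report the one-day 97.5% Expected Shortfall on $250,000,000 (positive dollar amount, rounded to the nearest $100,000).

Tail multiplier: φ(z)/(1−α) = 0.058441 / 0.025 = 2.338.
ES = −(0.054%) + 3.56% × 2.338 = 8.269%.
On $250,000,000: 0.08269 × $250,000,000 = $20,672,500.

$20,700,000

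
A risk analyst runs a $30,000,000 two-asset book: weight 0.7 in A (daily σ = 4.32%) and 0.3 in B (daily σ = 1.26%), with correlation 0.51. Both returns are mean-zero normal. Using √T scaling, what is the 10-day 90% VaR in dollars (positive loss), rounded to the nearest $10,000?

σ_p = √(0.7²·4.32² + 0.3²·1.26² + 2·0.51·0.7·0.3·4.32·1.26) = 3.233%.
σ_{10d} = 3.233% × √10 = 10.224%.
z(90%) = 1.282.
VaR = 1.282 × 10.224% = 13.107%; on $30,000,000 that is $3,932,100.

$3,930,000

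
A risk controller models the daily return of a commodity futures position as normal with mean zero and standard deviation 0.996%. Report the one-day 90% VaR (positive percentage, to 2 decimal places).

At 90% one-sided, z = 1.282.
VaR = z·σ = 1.282 × 0.996% = 1.277%.

1.28%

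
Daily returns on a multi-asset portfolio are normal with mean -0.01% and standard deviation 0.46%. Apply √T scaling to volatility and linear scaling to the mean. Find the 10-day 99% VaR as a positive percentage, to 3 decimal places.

3.484%

At 99%, z = 2.326.
σ_{10d} = 0.46% × √10 = 1.455%; μ_{10d} = 10 × -0.01% = -0.100%.
VaR = −(-0.100%) + 2.326 × 1.455% = 3.484%.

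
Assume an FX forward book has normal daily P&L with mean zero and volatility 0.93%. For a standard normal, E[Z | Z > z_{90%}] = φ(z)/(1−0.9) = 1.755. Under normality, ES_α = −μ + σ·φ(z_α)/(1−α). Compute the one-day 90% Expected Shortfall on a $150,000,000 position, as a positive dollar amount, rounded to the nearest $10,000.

$2,450,000

ES = 0.93% × 1.755 = 1.632%.
On $150,000,000: 0.01632 × $150,000,000 = $2,448,000.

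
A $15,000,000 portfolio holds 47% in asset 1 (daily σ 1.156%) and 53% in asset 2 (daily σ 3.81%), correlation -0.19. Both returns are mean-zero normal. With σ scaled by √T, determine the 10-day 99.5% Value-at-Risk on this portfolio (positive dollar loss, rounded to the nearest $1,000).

σ_p = √(0.47²·1.156² + 0.53²·3.81² + 2·-0.19·0.47·0.53·1.156·3.81) = 1.989%.
σ_{10d} = 1.989% × √10 = 6.290%.
z(99.5%) = 2.576.
VaR = 2.576 × 6.290% = 16.203%; on $15,000,000 that is $2,430,450.

$2,430,000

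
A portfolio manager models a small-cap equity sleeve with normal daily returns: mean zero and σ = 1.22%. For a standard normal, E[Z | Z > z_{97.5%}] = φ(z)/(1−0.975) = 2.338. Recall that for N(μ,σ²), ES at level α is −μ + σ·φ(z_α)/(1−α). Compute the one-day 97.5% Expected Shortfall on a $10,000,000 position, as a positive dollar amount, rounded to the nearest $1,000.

$285,000

ES = 1.22% × 2.338 = 2.852%.
On $10,000,000: 0.02852 × $10,000,000 = $285,200.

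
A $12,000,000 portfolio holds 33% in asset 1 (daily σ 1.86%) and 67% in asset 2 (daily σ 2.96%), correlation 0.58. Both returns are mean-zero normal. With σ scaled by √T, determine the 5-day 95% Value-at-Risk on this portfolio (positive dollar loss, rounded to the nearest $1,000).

σ_p = √(0.33²·1.86² + 0.67²·2.96² + 2·0.58·0.33·0.67·1.86·2.96) = 2.392%.
σ_{5d} = 2.392% × √5 = 5.349%.
z(95%) = 1.645.
VaR = 1.645 × 5.349% = 8.799%; on $12,000,000 that is $1,055,880.

$1,056,000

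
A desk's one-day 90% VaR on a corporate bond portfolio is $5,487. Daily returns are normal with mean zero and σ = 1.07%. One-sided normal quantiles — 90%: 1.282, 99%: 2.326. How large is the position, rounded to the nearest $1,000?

VaR as a fraction of value: z·σ = 1.282 × 1.07% = 1.37174%.
Position = $5,487 / 0.0137174 = $400,003.

$400,000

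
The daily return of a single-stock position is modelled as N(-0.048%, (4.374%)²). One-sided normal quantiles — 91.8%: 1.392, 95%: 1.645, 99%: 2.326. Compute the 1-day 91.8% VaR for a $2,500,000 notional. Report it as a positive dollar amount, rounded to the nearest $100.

$153,400

VaR = −μ + z·σ = −(-0.048%) + 1.392 × 4.374% = 6.137%.
On $2,500,000: 0.06137 × $2,500,000 = $153,425.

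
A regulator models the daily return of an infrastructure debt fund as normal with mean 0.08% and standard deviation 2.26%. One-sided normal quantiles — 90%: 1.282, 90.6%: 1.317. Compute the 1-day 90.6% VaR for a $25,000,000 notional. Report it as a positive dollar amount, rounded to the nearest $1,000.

$724,000

VaR = −μ + z·σ = −(0.08%) + 1.317 × 2.26% = 2.896%.
On $25,000,000: 0.02896 × $25,000,000 = $724,000.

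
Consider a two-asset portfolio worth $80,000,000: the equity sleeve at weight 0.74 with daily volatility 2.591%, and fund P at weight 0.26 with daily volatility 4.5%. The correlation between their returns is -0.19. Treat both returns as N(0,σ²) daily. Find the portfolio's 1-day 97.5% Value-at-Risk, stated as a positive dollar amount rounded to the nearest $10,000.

$3,210,000

σ_p² = 0.74²·2.591² + 0.26²·4.5² + 2·-0.19·0.74·0.26·2.591·4.5 = 4.1926 (%²).
σ_p = √4.1926 = 2.048%.
At 97.5%, z = 1.960.
VaR = 1.960 × 2.048% = 4.014%; on $80,000,000 that is $3,211,200.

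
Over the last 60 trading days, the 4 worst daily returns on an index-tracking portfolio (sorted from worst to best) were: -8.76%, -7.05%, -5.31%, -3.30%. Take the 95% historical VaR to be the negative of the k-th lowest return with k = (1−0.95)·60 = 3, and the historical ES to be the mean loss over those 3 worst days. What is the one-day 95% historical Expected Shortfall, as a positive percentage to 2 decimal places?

The 3 worst returns sum to -21.12%.
ES = −(-21.12%) / 3 = 7.04%.

7.04%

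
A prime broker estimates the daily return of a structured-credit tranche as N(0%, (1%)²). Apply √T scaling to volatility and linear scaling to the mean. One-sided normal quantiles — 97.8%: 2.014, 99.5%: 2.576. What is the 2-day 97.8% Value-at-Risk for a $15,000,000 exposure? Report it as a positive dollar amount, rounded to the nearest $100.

$427,200

σ_{2d} = 1% × √2 = 1.414%.
VaR = 2.014 × 1.414% = 2.848%.
On $15,000,000: 0.02848 × $15,000,000 = $427,200.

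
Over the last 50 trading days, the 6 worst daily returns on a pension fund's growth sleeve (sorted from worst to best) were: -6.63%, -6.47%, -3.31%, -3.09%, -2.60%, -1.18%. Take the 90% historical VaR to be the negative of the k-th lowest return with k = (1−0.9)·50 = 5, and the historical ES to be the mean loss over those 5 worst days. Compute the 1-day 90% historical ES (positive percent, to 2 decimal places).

The 5 worst returns sum to -22.10%.
ES = −(-22.10%) / 5 = 4.42%.

4.42%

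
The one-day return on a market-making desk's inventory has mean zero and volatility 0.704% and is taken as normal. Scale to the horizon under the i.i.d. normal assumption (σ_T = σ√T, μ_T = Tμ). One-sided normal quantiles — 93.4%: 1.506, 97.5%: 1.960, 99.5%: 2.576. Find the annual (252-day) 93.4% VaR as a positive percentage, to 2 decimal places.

16.83%

σ_{252d} = 0.704% × √252 = 11.176%.
VaR = 1.506 × 11.176% = 16.831%.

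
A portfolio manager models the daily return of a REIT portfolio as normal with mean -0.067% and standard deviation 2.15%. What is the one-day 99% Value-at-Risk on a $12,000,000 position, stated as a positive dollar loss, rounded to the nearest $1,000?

$608,000

At 99% one-sided, z = 2.326.
VaR = −μ + z·σ = −(-0.067%) + 2.326 × 2.15% = 5.068%.
On $12,000,000: 0.05068 × $12,000,000 = $608,160.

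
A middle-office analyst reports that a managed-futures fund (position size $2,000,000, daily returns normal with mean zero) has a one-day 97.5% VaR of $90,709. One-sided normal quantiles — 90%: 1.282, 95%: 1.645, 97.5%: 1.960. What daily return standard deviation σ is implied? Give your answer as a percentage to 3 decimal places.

2.314%

VaR as a fraction: $90,709 / $2,000,000 = 4.535%.
σ = VaR / z = 4.535% / 1.960 = 2.314%.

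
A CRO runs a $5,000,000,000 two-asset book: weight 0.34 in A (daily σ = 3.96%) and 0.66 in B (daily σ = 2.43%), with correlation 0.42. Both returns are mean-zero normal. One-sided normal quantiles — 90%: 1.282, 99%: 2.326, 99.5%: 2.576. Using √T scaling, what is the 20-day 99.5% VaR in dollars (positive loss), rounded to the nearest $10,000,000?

σ_p = √(0.34²·3.96² + 0.66²·2.43² + 2·0.42·0.34·0.66·3.96·2.43) = 2.490%.
σ_{20d} = 2.490% × √20 = 11.136%.
VaR = 2.576 × 11.136% = 28.686%; on $5,000,000,000 that is $1,434,300,000.

$1,430,000,000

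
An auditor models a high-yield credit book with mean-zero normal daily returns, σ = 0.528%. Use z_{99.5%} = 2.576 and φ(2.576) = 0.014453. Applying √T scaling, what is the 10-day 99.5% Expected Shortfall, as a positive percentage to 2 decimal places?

4.83%

σ_{10d} = 0.528% × √10 = 1.670%.
ES multiplier = φ(z)/(1−α) = 0.014453/0.005 = 2.891.
ES = 1.670% × 2.891 = 4.828%.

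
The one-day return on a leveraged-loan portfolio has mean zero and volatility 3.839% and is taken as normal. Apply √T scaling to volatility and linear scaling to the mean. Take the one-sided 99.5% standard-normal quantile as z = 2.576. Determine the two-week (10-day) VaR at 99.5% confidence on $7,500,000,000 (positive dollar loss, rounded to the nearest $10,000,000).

σ_{10d} = 3.839% × √10 = 12.140%.
VaR = 2.576 × 12.140% = 31.273%.
On $7,500,000,000: 0.31273 × $7,500,000,000 = $2,345,475,000.

$2,350,000,000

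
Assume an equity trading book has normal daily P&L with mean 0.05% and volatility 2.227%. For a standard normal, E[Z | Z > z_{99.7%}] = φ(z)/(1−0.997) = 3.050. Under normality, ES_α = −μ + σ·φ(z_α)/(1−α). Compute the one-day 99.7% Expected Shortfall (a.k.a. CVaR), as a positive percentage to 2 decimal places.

6.74%

ES = −(0.05%) + 2.227% × 3.050 = 6.742%.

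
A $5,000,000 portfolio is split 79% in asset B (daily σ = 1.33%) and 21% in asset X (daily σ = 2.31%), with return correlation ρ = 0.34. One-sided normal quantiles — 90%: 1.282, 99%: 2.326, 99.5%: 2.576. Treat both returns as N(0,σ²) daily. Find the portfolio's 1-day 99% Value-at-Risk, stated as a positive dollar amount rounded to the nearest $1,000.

σ_p² = 0.79²·1.33² + 0.21²·2.31² + 2·0.34·0.79·0.21·1.33·2.31 = 1.6859 (%²).
σ_p = √1.6859 = 1.298%.
VaR = 2.326 × 1.298% = 3.019%; on $5,000,000 that is $150,950.

$151,000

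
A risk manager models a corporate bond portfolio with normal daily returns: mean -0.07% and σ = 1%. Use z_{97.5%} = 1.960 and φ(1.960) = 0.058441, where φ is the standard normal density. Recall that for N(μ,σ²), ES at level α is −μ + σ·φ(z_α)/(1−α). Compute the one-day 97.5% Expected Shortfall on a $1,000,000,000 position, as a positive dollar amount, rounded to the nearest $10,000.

$24,080,000

Tail multiplier: φ(z)/(1−α) = 0.058441 / 0.025 = 2.338.
ES = −(-0.07%) + 1% × 2.338 = 2.408%.
On $1,000,000,000: 0.02408 × $1,000,000,000 = $24,080,000.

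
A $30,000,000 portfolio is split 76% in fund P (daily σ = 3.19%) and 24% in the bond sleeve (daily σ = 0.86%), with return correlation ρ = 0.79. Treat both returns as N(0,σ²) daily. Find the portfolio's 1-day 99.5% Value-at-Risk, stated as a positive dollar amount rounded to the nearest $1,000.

$2,002,000

σ_p² = 0.76²·3.19² + 0.24²·0.86² + 2·0.79·0.76·0.24·3.19·0.86 = 6.7109 (%²).
σ_p = √6.7109 = 2.591%.
At 99.5%, z = 2.576.
VaR = 2.576 × 2.591% = 6.674%; on $30,000,000 that is $2,002,200.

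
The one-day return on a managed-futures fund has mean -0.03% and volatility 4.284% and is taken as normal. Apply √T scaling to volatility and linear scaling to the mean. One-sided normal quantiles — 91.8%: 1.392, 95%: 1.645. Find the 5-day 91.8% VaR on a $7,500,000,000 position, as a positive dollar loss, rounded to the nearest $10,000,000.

σ_{5d} = 4.284% × √5 = 9.579%; μ_{5d} = 5 × -0.03% = -0.150%.
VaR = −(-0.150%) + 1.392 × 9.579% = 13.484%.
On $7,500,000,000: 0.13484 × $7,500,000,000 = $1,011,300,000.

$1,010,000,000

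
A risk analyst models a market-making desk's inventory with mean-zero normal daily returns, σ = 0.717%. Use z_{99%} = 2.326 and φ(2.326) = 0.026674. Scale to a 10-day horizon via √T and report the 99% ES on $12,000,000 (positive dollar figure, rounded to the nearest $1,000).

σ_{10d} = 0.717% × √10 = 2.267%.
ES multiplier = φ(z)/(1−α) = 0.026674/0.01 = 2.667.
ES = 2.267% × 2.667 = 6.046%; on $12,000,000: $725,520.

$726,000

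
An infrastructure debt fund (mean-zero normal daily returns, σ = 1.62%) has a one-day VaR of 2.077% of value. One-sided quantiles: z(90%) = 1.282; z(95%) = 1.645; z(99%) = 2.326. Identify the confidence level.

90%

Implied z = VaR/σ = 2.077 / 1.62 = 1.282.
This matches z(90%) = 1.282.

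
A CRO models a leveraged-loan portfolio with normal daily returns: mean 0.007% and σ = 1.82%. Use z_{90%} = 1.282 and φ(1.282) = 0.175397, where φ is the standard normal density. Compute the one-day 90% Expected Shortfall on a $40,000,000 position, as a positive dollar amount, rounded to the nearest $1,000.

$1,274,000

Tail multiplier: φ(z)/(1−α) = 0.175397 / 0.1 = 1.754.
ES = −(0.007%) + 1.82% × 1.754 = 3.185%.
On $40,000,000: 0.03185 × $40,000,000 = $1,274,000.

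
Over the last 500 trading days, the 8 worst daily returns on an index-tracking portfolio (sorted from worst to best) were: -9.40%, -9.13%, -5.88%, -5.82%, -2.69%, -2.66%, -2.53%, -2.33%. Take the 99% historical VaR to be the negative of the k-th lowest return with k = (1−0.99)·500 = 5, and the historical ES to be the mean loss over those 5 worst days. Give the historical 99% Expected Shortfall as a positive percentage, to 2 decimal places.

The 5 worst returns sum to -32.92%.
ES = −(-32.92%) / 5 = 6.584% ≈ 6.58%.

6.58%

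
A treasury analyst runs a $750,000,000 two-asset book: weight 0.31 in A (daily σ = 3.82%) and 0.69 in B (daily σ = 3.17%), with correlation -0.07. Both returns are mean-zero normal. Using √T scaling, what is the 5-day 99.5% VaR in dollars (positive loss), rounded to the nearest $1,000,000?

σ_p = √(0.31²·3.82² + 0.69²·3.17² + 2·-0.07·0.31·0.69·3.82·3.17) = 2.413%.
σ_{5d} = 2.413% × √5 = 5.396%.
z(99.5%) = 2.576.
VaR = 2.576 × 5.396% = 13.900%; on $750,000,000 that is $104,250,000.

$104,000,000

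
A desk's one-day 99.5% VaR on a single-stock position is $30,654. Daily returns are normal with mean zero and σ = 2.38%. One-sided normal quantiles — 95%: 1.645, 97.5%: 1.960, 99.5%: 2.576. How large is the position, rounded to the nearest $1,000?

VaR as a fraction of value: z·σ = 2.576 × 2.38% = 6.13088%.
Position = $30,654 / 0.0613088 = $499,993.

$500,000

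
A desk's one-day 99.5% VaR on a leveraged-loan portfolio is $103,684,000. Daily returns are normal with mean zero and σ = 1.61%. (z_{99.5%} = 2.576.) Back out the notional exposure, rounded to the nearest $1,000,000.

VaR as a fraction of value: z·σ = 2.576 × 1.61% = 4.14736%.
Position = $103,684,000 / 0.0414736 = $2,500,000,000.

$2,500,000,000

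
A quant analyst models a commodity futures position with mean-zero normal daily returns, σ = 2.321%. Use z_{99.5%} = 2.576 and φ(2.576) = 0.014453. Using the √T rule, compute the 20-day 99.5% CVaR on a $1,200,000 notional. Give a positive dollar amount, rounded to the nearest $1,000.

$360,000

σ_{20d} = 2.321% × √20 = 10.380%.
ES multiplier = φ(z)/(1−α) = 0.014453/0.005 = 2.891.
ES = 10.380% × 2.891 = 30.009%; on $1,200,000: $360,108.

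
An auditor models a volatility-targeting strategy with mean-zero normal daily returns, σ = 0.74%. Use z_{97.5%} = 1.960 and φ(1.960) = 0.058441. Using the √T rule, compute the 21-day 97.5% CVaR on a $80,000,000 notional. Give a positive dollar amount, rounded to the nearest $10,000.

$6,340,000

σ_{21d} = 0.74% × √21 = 3.391%.
ES multiplier = φ(z)/(1−α) = 0.058441/0.025 = 2.338.
ES = 3.391% × 2.338 = 7.928%; on $80,000,000: $6,342,400.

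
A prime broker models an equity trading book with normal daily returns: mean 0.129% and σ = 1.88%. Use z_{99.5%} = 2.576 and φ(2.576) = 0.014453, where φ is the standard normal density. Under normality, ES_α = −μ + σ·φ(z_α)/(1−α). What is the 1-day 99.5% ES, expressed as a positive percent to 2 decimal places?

Tail multiplier: φ(z)/(1−α) = 0.014453 / 0.005 = 2.891.
ES = −(0.129%) + 1.88% × 2.891 = 5.306%.

5.31%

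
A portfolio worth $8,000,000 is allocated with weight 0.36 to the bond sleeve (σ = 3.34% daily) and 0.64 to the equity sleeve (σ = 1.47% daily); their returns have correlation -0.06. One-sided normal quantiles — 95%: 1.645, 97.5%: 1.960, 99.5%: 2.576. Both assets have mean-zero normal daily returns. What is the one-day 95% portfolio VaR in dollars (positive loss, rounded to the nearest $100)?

$195,000

σ_p² = 0.36²·3.34² + 0.64²·1.47² + 2·-0.06·0.36·0.64·3.34·1.47 = 2.1951 (%²).
σ_p = √2.1951 = 1.482%.
VaR = 1.645 × 1.482% = 2.438%; on $8,000,000 that is $195,040.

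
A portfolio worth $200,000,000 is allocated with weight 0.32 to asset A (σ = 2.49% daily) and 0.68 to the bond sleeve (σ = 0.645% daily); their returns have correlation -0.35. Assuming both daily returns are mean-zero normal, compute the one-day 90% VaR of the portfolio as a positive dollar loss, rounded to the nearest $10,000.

$1,960,000

σ_p² = 0.32²·2.49² + 0.68²·0.645² + 2·-0.35·0.32·0.68·2.49·0.645 = 0.5826 (%²).
σ_p = √0.5826 = 0.763%.
At 90%, z = 1.282.
VaR = 1.282 × 0.763% = 0.978%; on $200,000,000 that is $1,956,000.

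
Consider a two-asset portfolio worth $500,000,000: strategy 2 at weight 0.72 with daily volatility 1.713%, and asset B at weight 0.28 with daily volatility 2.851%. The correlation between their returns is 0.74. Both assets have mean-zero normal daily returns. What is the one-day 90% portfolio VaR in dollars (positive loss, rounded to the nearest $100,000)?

$12,200,000

σ_p² = 0.72²·1.713² + 0.28²·2.851² + 2·0.74·0.72·0.28·1.713·2.851 = 3.6156 (%²).
σ_p = √3.6156 = 1.901%.
At 90%, z = 1.282.
VaR = 1.282 × 1.901% = 2.437%; on $500,000,000 that is $12,185,000.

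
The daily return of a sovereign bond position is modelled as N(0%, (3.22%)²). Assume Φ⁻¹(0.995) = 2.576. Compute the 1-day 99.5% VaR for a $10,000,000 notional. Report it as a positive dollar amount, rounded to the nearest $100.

VaR = z·σ = 2.576 × 3.22% = 8.295%.
On $10,000,000: 0.08295 × $10,000,000 = $829,500.

$829,500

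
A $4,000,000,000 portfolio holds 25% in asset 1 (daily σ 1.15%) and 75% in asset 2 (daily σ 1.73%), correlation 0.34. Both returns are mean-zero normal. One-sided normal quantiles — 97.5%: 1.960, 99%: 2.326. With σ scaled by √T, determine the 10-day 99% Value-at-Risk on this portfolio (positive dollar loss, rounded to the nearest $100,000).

σ_p = √(0.25²·1.15² + 0.75²·1.73² + 2·0.34·0.25·0.75·1.15·1.73) = 1.421%.
σ_{10d} = 1.421% × √10 = 4.494%.
VaR = 2.326 × 4.494% = 10.453%; on $4,000,000,000 that is $418,120,000.

$418,100,000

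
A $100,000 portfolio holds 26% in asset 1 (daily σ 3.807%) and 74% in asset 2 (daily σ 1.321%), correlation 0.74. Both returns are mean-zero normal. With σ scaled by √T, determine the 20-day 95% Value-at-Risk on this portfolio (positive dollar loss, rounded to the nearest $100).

$13,500

σ_p = √(0.26²·3.807² + 0.74²·1.321² + 2·0.74·0.26·0.74·3.807·1.321) = 1.835%.
σ_{20d} = 1.835% × √20 = 8.206%.
z(95%) = 1.645.
VaR = 1.645 × 8.206% = 13.499%; on $100,000 that is $13,499.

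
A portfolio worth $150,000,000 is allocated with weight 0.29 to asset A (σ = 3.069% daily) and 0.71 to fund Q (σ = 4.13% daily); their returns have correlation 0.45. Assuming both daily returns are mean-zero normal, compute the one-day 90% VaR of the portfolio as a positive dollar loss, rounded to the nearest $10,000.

σ_p² = 0.29²·3.069² + 0.71²·4.13² + 2·0.45·0.29·0.71·3.069·4.13 = 11.7393 (%²).
σ_p = √11.7393 = 3.426%.
At 90%, z = 1.282.
VaR = 1.282 × 3.426% = 4.392%; on $150,000,000 that is $6,588,000.

$6,590,000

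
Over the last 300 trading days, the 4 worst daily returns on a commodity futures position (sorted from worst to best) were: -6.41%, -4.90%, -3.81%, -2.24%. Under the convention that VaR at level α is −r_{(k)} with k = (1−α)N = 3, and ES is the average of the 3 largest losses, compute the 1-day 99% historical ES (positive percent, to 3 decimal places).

5.040%

The 3 worst returns sum to -15.12%.
ES = −(-15.12%) / 3 = 5.04% ≈ 5.040%.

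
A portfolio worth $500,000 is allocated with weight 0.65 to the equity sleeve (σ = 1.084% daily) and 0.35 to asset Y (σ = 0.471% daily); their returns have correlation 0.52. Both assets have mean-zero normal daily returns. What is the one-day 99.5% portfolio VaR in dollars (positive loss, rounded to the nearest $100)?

$10,300

σ_p² = 0.65²·1.084² + 0.35²·0.471² + 2·0.52·0.65·0.35·1.084·0.471 = 0.6444 (%²).
σ_p = √0.6444 = 0.803%.
At 99.5%, z = 2.576.
VaR = 2.576 × 0.803% = 2.069%; on $500,000 that is $10,345.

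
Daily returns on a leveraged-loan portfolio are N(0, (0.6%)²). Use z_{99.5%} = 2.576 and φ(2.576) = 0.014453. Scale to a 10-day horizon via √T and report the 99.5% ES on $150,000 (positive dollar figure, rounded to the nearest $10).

$8,230

σ_{10d} = 0.6% × √10 = 1.897%.
ES multiplier = φ(z)/(1−α) = 0.014453/0.005 = 2.891.
ES = 1.897% × 2.891 = 5.484%; on $150,000: $8,226.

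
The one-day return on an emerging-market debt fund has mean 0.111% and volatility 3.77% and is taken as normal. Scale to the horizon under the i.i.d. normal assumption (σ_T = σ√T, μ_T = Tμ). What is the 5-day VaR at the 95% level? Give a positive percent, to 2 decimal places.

13.31%

At 95%, z = 1.645.
σ_{5d} = 3.77% × √5 = 8.430%; μ_{5d} = 5 × 0.111% = 0.555%.
VaR = −(0.555%) + 1.645 × 8.430% = 13.312%.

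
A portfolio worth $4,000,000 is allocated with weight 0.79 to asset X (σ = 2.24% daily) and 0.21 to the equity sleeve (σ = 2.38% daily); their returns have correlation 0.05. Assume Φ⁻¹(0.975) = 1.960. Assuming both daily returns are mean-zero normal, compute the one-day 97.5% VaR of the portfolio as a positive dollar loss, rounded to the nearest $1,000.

$146,000

σ_p² = 0.79²·2.24² + 0.21²·2.38² + 2·0.05·0.79·0.21·2.24·2.38 = 3.4697 (%²).
σ_p = √3.4697 = 1.863%.
VaR = 1.960 × 1.863% = 3.651%; on $4,000,000 that is $146,040.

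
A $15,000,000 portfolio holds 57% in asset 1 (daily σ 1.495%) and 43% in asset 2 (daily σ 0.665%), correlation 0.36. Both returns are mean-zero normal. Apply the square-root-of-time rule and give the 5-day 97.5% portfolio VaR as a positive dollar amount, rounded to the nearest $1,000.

$652,000

σ_p = √(0.57²·1.495² + 0.43²·0.665² + 2·0.36·0.57·0.43·1.495·0.665) = 0.992%.
σ_{5d} = 0.992% × √5 = 2.218%.
z(97.5%) = 1.960.
VaR = 1.960 × 2.218% = 4.347%; on $15,000,000 that is $652,050.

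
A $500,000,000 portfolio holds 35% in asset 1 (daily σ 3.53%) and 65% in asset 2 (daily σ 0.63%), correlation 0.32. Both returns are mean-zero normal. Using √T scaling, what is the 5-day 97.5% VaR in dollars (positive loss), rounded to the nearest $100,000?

σ_p = √(0.35²·3.53² + 0.65²·0.63² + 2·0.32·0.35·0.65·3.53·0.63) = 1.421%.
σ_{5d} = 1.421% × √5 = 3.177%.
z(97.5%) = 1.960.
VaR = 1.960 × 3.177% = 6.227%; on $500,000,000 that is $31,135,000.

$31,100,000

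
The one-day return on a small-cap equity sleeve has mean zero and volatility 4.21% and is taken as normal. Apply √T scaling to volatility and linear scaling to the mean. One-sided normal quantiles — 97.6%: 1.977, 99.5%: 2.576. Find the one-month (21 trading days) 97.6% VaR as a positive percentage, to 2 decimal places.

σ_{21d} = 4.21% × √21 = 19.293%.
VaR = 1.977 × 19.293% = 38.142%.

38.14%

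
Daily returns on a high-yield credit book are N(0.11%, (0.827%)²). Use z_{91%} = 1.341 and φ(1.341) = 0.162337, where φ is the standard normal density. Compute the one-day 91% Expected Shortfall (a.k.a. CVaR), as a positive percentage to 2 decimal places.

1.38%

Tail multiplier: φ(z)/(1−α) = 0.162337 / 0.09 = 1.804.
ES = −(0.11%) + 0.827% × 1.804 = 1.382%.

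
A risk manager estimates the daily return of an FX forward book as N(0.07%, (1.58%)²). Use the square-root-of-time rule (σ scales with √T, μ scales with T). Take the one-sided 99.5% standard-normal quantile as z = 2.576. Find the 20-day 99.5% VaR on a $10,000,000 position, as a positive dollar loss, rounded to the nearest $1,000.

σ_{20d} = 1.58% × √20 = 7.066%; μ_{20d} = 20 × 0.07% = 1.400%.
VaR = −(1.400%) + 2.576 × 7.066% = 16.802%.
On $10,000,000: 0.16802 × $10,000,000 = $1,680,200.

$1,680,000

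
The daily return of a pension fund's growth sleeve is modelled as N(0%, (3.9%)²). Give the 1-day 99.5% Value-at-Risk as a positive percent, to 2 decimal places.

10.05%

At 99.5% one-sided, z = 2.576.
VaR = z·σ = 2.576 × 3.9% = 10.046%.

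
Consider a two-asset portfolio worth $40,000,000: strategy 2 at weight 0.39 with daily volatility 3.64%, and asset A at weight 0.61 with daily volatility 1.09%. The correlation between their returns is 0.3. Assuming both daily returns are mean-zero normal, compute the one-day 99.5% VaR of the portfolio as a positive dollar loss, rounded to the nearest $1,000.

σ_p² = 0.39²·3.64² + 0.61²·1.09² + 2·0.3·0.39·0.61·3.64·1.09 = 3.0237 (%²).
σ_p = √3.0237 = 1.739%.
At 99.5%, z = 2.576.
VaR = 2.576 × 1.739% = 4.480%; on $40,000,000 that is $1,792,000.

$1,792,000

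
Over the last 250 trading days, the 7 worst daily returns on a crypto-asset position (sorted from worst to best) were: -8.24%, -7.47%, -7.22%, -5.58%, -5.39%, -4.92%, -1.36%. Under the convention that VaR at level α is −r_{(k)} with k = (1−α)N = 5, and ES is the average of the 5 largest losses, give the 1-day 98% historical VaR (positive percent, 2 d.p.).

k = 5; the 5th lowest return is -5.39%, so VaR = 5.39%.

5.39%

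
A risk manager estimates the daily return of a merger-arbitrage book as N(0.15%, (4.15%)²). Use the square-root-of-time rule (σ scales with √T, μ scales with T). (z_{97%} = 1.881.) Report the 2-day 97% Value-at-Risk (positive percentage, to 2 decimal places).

10.74%

σ_{2d} = 4.15% × √2 = 5.869%; μ_{2d} = 2 × 0.15% = 0.300%.
VaR = −(0.300%) + 1.881 × 5.869% = 10.740%.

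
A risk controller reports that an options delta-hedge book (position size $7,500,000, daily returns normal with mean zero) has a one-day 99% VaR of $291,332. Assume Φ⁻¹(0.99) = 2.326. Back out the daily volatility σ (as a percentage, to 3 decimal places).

VaR as a fraction: $291,332 / $7,500,000 = 3.884%.
σ = VaR / z = 3.884% / 2.326 = 1.670%.

1.670%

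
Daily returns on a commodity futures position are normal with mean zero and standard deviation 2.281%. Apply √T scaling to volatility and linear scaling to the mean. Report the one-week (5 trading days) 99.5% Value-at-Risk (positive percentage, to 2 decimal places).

13.14%

At 99.5%, z = 2.576.
σ_{5d} = 2.281% × √5 = 5.100%.
VaR = 2.576 × 5.100% = 13.138%.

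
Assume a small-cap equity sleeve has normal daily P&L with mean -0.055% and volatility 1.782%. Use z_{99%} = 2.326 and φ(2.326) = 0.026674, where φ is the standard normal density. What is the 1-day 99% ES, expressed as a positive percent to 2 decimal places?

Tail multiplier: φ(z)/(1−α) = 0.026674 / 0.01 = 2.667.
ES = −(-0.055%) + 1.782% × 2.667 = 4.808%.

4.81%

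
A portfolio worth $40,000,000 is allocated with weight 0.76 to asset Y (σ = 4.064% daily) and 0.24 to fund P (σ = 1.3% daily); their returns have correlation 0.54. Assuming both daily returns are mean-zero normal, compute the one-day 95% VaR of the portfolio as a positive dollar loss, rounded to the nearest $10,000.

$2,150,000

σ_p² = 0.76²·4.064² + 0.24²·1.3² + 2·0.54·0.76·0.24·4.064·1.3 = 10.6778 (%²).
σ_p = √10.6778 = 3.268%.
At 95%, z = 1.645.
VaR = 1.645 × 3.268% = 5.376%; on $40,000,000 that is $2,150,400.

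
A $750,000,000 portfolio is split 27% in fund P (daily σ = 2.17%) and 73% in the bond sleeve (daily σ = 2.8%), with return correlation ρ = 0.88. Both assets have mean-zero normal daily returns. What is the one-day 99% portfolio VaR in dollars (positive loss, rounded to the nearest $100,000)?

$44,900,000

σ_p² = 0.27²·2.17² + 0.73²·2.8² + 2·0.88·0.27·0.73·2.17·2.8 = 6.6290 (%²).
σ_p = √6.6290 = 2.575%.
At 99%, z = 2.326.
VaR = 2.326 × 2.575% = 5.989%; on $750,000,000 that is $44,917,500.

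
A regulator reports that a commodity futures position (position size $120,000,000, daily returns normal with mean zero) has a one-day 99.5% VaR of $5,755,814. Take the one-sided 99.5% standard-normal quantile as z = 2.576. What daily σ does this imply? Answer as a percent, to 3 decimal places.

VaR as a fraction: $5,755,814 / $120,000,000 = 4.797%.
σ = VaR / z = 4.797% / 2.576 = 1.862%.

1.862%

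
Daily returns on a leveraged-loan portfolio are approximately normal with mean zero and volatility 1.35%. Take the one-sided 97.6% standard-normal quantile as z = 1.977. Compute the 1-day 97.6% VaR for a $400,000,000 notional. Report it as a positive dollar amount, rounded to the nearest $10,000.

VaR = z·σ = 1.977 × 1.35% = 2.669%.
On $400,000,000: 0.02669 × $400,000,000 = $10,676,000.

$10,680,000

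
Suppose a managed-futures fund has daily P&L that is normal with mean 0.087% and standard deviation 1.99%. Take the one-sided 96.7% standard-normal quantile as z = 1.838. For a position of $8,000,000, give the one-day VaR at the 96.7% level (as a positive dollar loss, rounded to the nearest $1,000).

VaR = −μ + z·σ = −(0.087%) + 1.838 × 1.99% = 3.571%.
On $8,000,000: 0.03571 × $8,000,000 = $285,680.

$286,000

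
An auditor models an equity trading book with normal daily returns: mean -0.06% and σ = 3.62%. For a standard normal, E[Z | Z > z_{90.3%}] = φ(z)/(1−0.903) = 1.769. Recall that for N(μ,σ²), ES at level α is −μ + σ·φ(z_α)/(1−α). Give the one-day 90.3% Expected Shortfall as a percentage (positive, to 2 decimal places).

ES = −(-0.06%) + 3.62% × 1.769 = 6.464%.

6.46%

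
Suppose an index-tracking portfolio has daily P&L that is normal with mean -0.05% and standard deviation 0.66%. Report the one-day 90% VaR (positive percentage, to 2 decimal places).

At 90% one-sided, z = 1.282.
VaR = −μ + z·σ = −(-0.05%) + 1.282 × 0.66% = 0.896%.

0.90%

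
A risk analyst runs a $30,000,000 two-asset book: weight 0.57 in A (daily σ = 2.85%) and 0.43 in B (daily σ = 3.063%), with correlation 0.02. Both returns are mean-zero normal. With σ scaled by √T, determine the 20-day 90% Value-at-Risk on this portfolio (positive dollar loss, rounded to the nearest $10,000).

$3,630,000

σ_p = √(0.57²·2.85² + 0.43²·3.063² + 2·0.02·0.57·0.43·2.85·3.063) = 2.112%.
σ_{20d} = 2.112% × √20 = 9.445%.
z(90%) = 1.282.
VaR = 1.282 × 9.445% = 12.108%; on $30,000,000 that is $3,632,400.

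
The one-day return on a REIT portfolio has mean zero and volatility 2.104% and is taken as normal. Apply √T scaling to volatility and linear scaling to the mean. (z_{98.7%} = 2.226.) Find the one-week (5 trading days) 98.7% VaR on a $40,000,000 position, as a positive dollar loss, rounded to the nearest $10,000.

σ_{5d} = 2.104% × √5 = 4.705%.
VaR = 2.226 × 4.705% = 10.473%.
On $40,000,000: 0.10473 × $40,000,000 = $4,189,200.

$4,190,000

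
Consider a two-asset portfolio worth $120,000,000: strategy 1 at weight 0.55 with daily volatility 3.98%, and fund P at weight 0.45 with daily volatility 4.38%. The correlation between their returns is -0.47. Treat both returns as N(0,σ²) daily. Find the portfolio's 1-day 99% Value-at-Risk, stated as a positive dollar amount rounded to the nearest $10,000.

σ_p² = 0.55²·3.98² + 0.45²·4.38² + 2·-0.47·0.55·0.45·3.98·4.38 = 4.6209 (%²).
σ_p = √4.6209 = 2.150%.
At 99%, z = 2.326.
VaR = 2.326 × 2.150% = 5.001%; on $120,000,000 that is $6,001,200.

$6,000,000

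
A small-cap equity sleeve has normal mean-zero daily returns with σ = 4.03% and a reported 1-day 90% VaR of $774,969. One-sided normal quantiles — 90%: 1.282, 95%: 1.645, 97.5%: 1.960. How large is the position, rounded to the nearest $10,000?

$15,000,000

VaR as a fraction of value: z·σ = 1.282 × 4.03% = 5.16646%.
Position = $774,969 / 0.0516646 = $15,000,000.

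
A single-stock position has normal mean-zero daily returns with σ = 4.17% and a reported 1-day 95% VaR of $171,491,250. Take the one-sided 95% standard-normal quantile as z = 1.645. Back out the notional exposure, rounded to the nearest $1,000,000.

VaR as a fraction of value: z·σ = 1.645 × 4.17% = 6.85965%.
Position = $171,491,250 / 0.0685965 = $2,500,000,000.

$2,500,000,000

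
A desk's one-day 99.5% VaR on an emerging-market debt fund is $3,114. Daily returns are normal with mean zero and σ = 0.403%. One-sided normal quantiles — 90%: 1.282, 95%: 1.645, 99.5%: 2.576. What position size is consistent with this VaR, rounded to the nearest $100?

$300,000

VaR as a fraction of value: z·σ = 2.576 × 0.403% = 1.03813%.
Position = $3,114 / 0.0103813 = $299,963.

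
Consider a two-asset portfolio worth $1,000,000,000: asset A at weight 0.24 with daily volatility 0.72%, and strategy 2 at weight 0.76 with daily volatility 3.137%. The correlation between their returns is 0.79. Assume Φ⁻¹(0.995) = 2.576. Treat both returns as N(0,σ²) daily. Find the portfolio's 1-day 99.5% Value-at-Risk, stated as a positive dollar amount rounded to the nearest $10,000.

$64,990,000

σ_p² = 0.24²·0.72² + 0.76²·3.137² + 2·0.79·0.24·0.76·0.72·3.137 = 6.3648 (%²).
σ_p = √6.3648 = 2.523%.
VaR = 2.576 × 2.523% = 6.499%; on $1,000,000,000 that is $64,990,000.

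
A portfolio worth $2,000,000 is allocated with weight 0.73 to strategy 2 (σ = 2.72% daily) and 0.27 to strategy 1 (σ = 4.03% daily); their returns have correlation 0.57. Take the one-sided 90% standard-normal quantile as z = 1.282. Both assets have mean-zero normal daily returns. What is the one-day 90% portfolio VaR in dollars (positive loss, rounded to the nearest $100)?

$70,600

σ_p² = 0.73²·2.72² + 0.27²·4.03² + 2·0.57·0.73·0.27·2.72·4.03 = 7.5896 (%²).
σ_p = √7.5896 = 2.755%.
VaR = 1.282 × 2.755% = 3.532%; on $2,000,000 that is $70,640.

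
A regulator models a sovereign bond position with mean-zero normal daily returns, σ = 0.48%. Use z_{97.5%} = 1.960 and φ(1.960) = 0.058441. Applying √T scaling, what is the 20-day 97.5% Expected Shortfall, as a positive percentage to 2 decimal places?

5.02%

σ_{20d} = 0.48% × √20 = 2.147%.
ES multiplier = φ(z)/(1−α) = 0.058441/0.025 = 2.338.
ES = 2.147% × 2.338 = 5.020%.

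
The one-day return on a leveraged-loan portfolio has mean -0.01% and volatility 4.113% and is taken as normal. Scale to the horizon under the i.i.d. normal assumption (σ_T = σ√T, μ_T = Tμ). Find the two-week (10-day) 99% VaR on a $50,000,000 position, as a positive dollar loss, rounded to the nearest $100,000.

$15,200,000

At 99%, z = 2.326.
σ_{10d} = 4.113% × √10 = 13.006%; μ_{10d} = 10 × -0.01% = -0.100%.
VaR = −(-0.100%) + 2.326 × 13.006% = 30.352%.
On $50,000,000: 0.30352 × $50,000,000 = $15,176,000.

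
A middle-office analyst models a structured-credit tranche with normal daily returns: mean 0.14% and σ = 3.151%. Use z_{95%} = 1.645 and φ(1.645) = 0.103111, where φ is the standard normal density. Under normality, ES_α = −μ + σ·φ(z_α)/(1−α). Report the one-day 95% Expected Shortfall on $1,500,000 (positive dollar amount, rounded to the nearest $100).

Tail multiplier: φ(z)/(1−α) = 0.103111 / 0.05 = 2.062.
ES = −(0.14%) + 3.151% × 2.062 = 6.357%.
On $1,500,000: 0.06357 × $1,500,000 = $95,355.

$95,400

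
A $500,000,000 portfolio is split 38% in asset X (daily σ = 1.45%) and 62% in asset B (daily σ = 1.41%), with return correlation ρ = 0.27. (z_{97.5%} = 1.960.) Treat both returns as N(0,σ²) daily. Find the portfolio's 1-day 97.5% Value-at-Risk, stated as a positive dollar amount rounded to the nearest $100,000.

σ_p² = 0.38²·1.45² + 0.62²·1.41² + 2·0.27·0.38·0.62·1.45·1.41 = 1.3279 (%²).
σ_p = √1.3279 = 1.152%.
VaR = 1.960 × 1.152% = 2.258%; on $500,000,000 that is $11,290,000.

$11,300,000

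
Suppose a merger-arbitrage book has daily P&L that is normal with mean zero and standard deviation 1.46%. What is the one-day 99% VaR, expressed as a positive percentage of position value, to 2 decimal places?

At 99% one-sided, z = 2.326.
VaR = z·σ = 2.326 × 1.46% = 3.396%.

3.40%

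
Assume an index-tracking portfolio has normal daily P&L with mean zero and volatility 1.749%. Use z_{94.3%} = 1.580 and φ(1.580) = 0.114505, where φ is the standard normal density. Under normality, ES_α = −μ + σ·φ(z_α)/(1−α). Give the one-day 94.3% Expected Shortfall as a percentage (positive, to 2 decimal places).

3.51%

Tail multiplier: φ(z)/(1−α) = 0.114505 / 0.057 = 2.009.
ES = 1.749% × 2.009 = 3.514%.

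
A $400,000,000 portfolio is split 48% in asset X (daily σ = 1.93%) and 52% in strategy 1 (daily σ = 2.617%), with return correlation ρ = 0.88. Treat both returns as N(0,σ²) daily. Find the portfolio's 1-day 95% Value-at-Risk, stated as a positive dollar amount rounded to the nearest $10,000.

σ_p² = 0.48²·1.93² + 0.52²·2.617² + 2·0.88·0.48·0.52·1.93·2.617 = 4.9289 (%²).
σ_p = √4.9289 = 2.220%.
At 95%, z = 1.645.
VaR = 1.645 × 2.220% = 3.652%; on $400,000,000 that is $14,608,000.

$14,610,000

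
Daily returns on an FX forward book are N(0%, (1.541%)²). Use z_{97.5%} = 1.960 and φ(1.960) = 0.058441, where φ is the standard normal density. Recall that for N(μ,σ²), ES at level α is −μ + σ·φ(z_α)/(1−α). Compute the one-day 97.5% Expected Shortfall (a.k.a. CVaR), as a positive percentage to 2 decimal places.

Tail multiplier: φ(z)/(1−α) = 0.058441 / 0.025 = 2.338.
ES = 1.541% × 2.338 = 3.603%.

3.60%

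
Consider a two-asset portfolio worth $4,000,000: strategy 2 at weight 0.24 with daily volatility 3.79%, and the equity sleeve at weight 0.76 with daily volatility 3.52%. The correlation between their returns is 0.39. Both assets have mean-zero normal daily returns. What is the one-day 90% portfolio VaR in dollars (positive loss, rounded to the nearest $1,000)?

$161,000

σ_p² = 0.24²·3.79² + 0.76²·3.52² + 2·0.39·0.24·0.76·3.79·3.52 = 9.8821 (%²).
σ_p = √9.8821 = 3.144%.
At 90%, z = 1.282.
VaR = 1.282 × 3.144% = 4.031%; on $4,000,000 that is $161,240.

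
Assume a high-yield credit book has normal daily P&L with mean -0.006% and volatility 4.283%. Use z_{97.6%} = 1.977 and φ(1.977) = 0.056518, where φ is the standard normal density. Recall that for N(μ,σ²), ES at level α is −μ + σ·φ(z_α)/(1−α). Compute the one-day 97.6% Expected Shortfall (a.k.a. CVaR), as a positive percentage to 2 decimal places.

10.09%

Tail multiplier: φ(z)/(1−α) = 0.056518 / 0.024 = 2.355.
ES = −(-0.006%) + 4.283% × 2.355 = 10.092%.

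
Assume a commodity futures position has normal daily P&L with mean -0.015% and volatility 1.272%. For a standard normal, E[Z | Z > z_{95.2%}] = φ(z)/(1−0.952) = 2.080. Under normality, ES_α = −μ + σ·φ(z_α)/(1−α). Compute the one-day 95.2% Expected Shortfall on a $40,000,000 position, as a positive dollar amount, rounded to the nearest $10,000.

$1,060,000

ES = −(-0.015%) + 1.272% × 2.080 = 2.661%.
On $40,000,000: 0.02661 × $40,000,000 = $1,064,400.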